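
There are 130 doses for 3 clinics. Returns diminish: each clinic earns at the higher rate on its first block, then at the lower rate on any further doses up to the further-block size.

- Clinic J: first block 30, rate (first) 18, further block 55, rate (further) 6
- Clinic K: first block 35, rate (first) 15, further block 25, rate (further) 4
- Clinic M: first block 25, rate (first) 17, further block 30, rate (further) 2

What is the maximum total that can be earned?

1730

Order all 6 blocks by rate: Clinic J/first 18 > Clinic M/first 17 > Clinic K/first 15 > Clinic J/second 6 > Clinic K/second 4 > Clinic M/second 2.
Clinic J first at 18: fill all 30 ; 100 left.
Fill Clinic M first block (25 at 17) ; 75 left.
Clinic K/first (15): +35 ; 40 left.
Clinic J/second: +40 of 55 at 6; pool empty.
Total = 18×30 + 17×25 + 15×35 + 6×40 = 1730.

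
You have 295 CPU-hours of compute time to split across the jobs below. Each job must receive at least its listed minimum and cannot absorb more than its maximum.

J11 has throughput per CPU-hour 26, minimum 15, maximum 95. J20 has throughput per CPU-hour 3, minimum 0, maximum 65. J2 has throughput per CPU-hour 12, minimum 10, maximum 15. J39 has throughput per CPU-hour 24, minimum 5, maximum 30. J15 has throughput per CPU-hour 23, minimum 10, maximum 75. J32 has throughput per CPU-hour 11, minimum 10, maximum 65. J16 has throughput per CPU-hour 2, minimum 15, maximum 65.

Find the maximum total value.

5840

Meeting every minimum uses 15+0+10+5+10+10+15 = 65 CPU-hours, leaving 230.
Order the jobs by throughput per CPU-hour: J11 26 > J39 24 > J15 23 > J2 12 > J32 11 > J20 3 > J16 2.
Give J11 80 more to hit its cap of 95 — 150 left.
J39 takes 25 more to reach its cap of 30 — 125 left.
J15 takes 65 more to reach its cap of 75 — 60 left.
J2 takes 5 more to reach its cap of 15 — 55 left.
J32: +55 to 65 (cap) — 0 left.
Total = 26×95 + 12×15 + 24×30 + 23×75 + 11×65 + 2×15 = 5840.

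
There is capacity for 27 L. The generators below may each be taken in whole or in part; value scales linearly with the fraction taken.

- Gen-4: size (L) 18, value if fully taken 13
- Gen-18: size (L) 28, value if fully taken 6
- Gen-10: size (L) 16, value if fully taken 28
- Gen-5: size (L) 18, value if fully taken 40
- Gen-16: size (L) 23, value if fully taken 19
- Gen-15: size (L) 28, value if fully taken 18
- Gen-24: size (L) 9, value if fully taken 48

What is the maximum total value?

Rank by value-to-size ratio: Gen-24 48/9≈5.33, Gen-5 40/18≈2.22, Gen-10 28/16≈1.75, Gen-16 19/23≈0.826, Gen-4 13/18≈0.722, Gen-15 18/28≈0.643, Gen-18 6/28≈0.214.
All 9 L of Gen-24 fit (value 48) — 18 remain.
Gen-5: take in full, 18 L for value 40 — 0 left.
Total value = 88.

88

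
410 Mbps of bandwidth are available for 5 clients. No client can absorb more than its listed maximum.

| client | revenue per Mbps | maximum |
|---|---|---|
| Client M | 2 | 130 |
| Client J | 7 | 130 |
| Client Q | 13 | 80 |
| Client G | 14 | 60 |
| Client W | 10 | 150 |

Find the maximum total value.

Highest revenue per Mbps first: Client G 14 > Client Q 13 > Client W 10 > Client J 7 > Client M 2.
Give Client G 60 to hit its cap of 60 → 350 left.
Client Q takes 80 to reach its cap of 80 → 270 left.
Give Client W 150 to hit its cap of 150 → 120 left.
Only 120 left; Client J takes them to reach 120.
Total = 7×120 + 13×80 + 14×60 + 10×150 = 4220.

4220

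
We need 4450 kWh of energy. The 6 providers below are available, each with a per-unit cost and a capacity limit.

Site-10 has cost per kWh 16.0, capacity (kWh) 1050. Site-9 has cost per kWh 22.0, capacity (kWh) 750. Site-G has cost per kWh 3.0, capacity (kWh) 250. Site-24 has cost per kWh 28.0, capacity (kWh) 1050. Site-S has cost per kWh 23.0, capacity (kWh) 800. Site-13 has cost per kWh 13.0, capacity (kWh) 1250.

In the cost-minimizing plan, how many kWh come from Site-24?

350

Cheapest first:
Take 250 from Site-G at 3.0 — need 4200 more.
Take 1250 from Site-13 at 13.0 — need 2950 more.
Take 1050 from Site-10 at 16.0 — need 1900 more.
Take 750 from Site-9 at 22.0 — need 1150 more.
Take 800 from Site-S at 23.0 — need 350 more.
Site-24 (28.0): take the remaining 350 — done.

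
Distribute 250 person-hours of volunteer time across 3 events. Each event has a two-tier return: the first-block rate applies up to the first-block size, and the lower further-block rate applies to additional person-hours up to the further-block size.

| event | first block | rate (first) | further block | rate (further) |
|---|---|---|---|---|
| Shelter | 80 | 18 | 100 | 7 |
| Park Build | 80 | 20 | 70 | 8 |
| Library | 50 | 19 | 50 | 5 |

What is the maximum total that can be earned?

Rank every tier by rate: Park Build/tier1 20 > Library/tier1 19 > Shelter/tier1 18 > Park Build/tier2 8 > Shelter/tier2 7 > Library/tier2 5.
Park Build tier1 at 20: fill all 80 → 170 left.
Library tier1 at 19: fill all 50 → 120 left.
Fill Shelter tier1 block (80 at 18) → 40 left.
Park Build/tier2: +40 of 70 at 8; pool empty.
Total = 20×80 + 19×50 + 18×80 + 8×40 = 4310.

4310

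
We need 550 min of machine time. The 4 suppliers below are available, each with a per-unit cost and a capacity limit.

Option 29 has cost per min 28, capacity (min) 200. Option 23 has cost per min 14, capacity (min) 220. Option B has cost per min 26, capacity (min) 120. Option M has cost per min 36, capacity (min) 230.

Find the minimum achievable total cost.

12160

Fill from the cheapest supplier first.
Option 23 at 14: take all 220 min → 330 still needed.
Take 120 from Option B at 26 → need 210 more.
Option 29 at 28: take all 200 min → 10 still needed.
Take 10 from Option M at 36 to finish.
Cost = 220×14 + 120×26 + 200×28 + 10×36 = 12160.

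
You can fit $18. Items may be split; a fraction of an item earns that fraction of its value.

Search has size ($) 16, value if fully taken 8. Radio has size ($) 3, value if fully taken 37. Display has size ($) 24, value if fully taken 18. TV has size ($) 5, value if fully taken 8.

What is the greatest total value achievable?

52.5

Best value per unit of size first: Radio 37/3≈12.3, TV 8/5≈1.6, Display 18/24≈0.75, Search 8/16≈0.5.
Radio: take in full, 3 $ for value 37 — 15 left.
All 5 $ of TV fit (value 8) — 10 remain.
Fill the last 10 $ with part of Display: 10/24 of it earns 7.5.
Total value = 52.5.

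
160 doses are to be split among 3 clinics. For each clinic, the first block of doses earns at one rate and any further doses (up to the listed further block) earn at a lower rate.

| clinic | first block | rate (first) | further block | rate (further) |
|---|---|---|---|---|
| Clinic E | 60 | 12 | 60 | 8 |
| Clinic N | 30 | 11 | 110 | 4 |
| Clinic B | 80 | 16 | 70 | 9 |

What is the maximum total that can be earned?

2220

Rank every tier by rate: Clinic B/first 16 > Clinic E/first 12 > Clinic N/first 11 > Clinic B/second 9 > Clinic E/second 8 > Clinic N/second 4.
Fill Clinic B first block (80 at 16) → 80 left.
Clinic E first at 12: fill all 60 → 20 left.
Clinic N/first: +20 of 30 at 11; pool empty.
Total = 16×80 + 12×60 + 11×20 = 2220.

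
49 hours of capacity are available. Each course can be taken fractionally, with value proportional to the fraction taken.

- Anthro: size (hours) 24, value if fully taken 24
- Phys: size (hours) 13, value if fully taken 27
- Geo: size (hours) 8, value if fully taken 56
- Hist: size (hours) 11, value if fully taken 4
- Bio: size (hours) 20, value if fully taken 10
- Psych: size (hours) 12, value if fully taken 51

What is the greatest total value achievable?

150

Best value per unit of size first: Geo 56/8≈7, Psych 51/12≈4.25, Phys 27/13≈2.08, Anthro 24/24≈1, Bio 10/20≈0.5, Hist 4/11≈0.364.
Geo: take in full, 8 hours for value 56 ; 41 left.
All 12 hours of Psych fit (value 51) ; 29 remain.
All 13 hours of Phys fit (value 27) ; 16 remain.
Only 16 hours remain; take 16/24 of Anthro for value 24×16/24 = 16.
Total value = 150.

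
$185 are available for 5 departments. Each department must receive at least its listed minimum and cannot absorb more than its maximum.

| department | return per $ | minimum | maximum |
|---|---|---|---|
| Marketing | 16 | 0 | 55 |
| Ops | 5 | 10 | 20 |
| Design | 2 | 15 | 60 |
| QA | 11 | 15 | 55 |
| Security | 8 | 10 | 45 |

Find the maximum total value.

1950

Meeting every minimum uses 0+10+15+15+10 = 50 $, leaving 135.
Order the departments by return per $: Marketing 16 > QA 11 > Security 8 > Ops 5 > Design 2.
Marketing: +55 to 55 (cap) — 80 left.
Give QA 40 more to hit its cap of 55 — 40 left.
Security: +35 to 45 (cap) — 5 left.
Ops has room for 10 more but only 5 remain, so it gets 15.
Total = 16×55 + 5×15 + 2×15 + 11×55 + 8×45 = 1950.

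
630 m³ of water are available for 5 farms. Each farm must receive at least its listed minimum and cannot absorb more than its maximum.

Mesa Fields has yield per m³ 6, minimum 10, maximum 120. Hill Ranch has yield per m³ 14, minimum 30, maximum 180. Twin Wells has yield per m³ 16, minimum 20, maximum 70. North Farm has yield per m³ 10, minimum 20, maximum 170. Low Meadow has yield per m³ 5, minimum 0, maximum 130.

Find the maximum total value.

Meeting every minimum uses 10+30+20+20+0 = 80 m³, leaving 550.
Order the farms by yield per m³: Twin Wells 16 > Hill Ranch 14 > North Farm 10 > Mesa Fields 6 > Low Meadow 5.
Give Twin Wells 50 more to hit its cap of 70 ; 500 left.
Give Hill Ranch 150 more to hit its cap of 180 ; 350 left.
North Farm: +150 to 170 (cap) ; 200 left.
Mesa Fields takes 110 more to reach its cap of 120 ; 90 left.
Low Meadow: +90 (room for 130) → 90. Pool exhausted.
Total = 6×120 + 14×180 + 16×70 + 10×170 + 5×90 = 6510.

6510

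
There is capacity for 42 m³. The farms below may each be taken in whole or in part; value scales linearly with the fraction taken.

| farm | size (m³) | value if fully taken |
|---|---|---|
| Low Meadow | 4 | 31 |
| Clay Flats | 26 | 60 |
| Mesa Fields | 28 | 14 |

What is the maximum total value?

Best value per unit of size first: Low Meadow 31/4≈7.75, Clay Flats 60/26≈2.31, Mesa Fields 14/28≈0.5.
All 4 m³ of Low Meadow fit (value 31) ; 38 remain.
Take all of Clay Flats (26 m³, value 60) ; 12 m³ left.
12 m³ left: a 12/28 share of Mesa Fields gives 14×12/28 = 6.
Total value = 97.

97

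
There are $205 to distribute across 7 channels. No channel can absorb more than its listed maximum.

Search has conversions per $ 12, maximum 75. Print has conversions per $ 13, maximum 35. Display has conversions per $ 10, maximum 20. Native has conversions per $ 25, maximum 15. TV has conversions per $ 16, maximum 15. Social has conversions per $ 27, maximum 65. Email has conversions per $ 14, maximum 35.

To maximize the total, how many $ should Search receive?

40

Order the channels by conversions per $: Social 27 > Native 25 > TV 16 > Email 14 > Print 13 > Search 12 > Display 10.
Social: +65 to 65 (cap) → 140 left.
Native takes 15 to reach its cap of 15 → 125 left.
TV takes 15 to reach its cap of 15 → 110 left.
Email takes 35 to reach its cap of 35 → 75 left.
Print: +35 to 35 (cap) → 40 left.
Search has room for 75 but only 40 remain, so it gets 40.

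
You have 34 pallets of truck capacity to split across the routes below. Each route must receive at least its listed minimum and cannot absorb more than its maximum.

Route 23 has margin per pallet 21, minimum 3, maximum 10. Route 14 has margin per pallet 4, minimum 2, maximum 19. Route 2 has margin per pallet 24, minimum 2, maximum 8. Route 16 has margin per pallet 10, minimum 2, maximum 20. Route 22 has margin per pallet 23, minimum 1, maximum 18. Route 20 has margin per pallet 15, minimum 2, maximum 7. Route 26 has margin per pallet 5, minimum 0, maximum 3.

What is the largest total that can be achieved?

Meeting every minimum uses 3+2+2+2+1+2+0 = 12 pallets, leaving 22.
Order the routes by margin per pallet: Route 2 24 > Route 22 23 > Route 23 21 > Route 20 15 > Route 16 10 > Route 26 5 > Route 14 4.
Route 2 takes 6 more to reach its cap of 8 — 16 left.
Only 16 left; Route 22 takes them to reach 17.
Total = 21×3 + 4×2 + 24×8 + 10×2 + 23×17 + 15×2 = 704.

704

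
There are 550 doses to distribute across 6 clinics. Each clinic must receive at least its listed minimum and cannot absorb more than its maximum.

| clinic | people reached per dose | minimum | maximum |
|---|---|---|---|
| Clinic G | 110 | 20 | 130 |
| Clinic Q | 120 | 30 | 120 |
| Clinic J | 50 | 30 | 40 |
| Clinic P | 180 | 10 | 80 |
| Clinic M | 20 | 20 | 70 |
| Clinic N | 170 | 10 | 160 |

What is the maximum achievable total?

72700

Meeting every minimum uses 20+30+30+10+20+10 = 120 doses, leaving 430.
Highest people reached per dose first: Clinic P 180 > Clinic N 170 > Clinic Q 120 > Clinic G 110 > Clinic J 50 > Clinic M 20.
Clinic P takes 70 more to reach its cap of 80 → 360 left.
Clinic N: +150 to 160 (cap) → 210 left.
Give Clinic Q 90 more to hit its cap of 120 → 120 left.
Clinic G: +110 to 130 (cap) → 10 left.
Clinic J takes 10 more to reach its cap of 40 → 0 left.
Total = 110×130 + 120×120 + 50×40 + 180×80 + 20×20 + 170×160 = 72700.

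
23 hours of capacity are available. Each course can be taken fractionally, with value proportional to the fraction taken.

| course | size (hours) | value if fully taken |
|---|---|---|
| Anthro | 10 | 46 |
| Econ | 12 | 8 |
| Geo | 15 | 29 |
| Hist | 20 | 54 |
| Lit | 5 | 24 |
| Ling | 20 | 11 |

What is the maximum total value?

Best value per unit of size first: Lit 24/5≈4.8, Anthro 46/10≈4.6, Hist 54/20≈2.7, Geo 29/15≈1.93, Econ 8/12≈0.667, Ling 11/20≈0.55.
Take all of Lit (5 hours, value 24) — 18 hours left.
Take all of Anthro (10 hours, value 46) — 8 hours left.
Fill the last 8 hours with part of Hist: 8/20 of it earns 21.6.
Total value = 91.6.

91.6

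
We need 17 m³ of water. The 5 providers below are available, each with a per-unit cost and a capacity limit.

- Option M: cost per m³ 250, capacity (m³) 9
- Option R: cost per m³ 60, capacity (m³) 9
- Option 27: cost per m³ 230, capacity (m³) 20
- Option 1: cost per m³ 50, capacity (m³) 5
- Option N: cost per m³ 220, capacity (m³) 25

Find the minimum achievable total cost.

Fill from the cheapest provider first.
Option 1 at 50: take all 5 m³ ; 12 still needed.
Take 9 from Option R at 60 ; need 3 more.
Option N (220): take the remaining 3 ; done.
Option 27, Option M: unused.
Cost = 5×50 + 9×60 + 3×220 = 1450.

1450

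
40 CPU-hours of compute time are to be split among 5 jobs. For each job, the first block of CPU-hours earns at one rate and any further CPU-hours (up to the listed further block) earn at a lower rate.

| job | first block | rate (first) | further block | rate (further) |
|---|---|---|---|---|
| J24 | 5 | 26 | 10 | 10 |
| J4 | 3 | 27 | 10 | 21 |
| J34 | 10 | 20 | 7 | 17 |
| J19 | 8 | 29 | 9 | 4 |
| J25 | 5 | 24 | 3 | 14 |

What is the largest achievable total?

Treat each block as its own option and order by rate: J19/first 29 > J4/first 27 > J24/first 26 > J25/first 24 > J4/second 21 > J34/first 20 > J34/second 17 > J25/second 14 > J24/second 10 > J19/second 4.
Fill J19 first block (8 at 29) ; 32 left.
J4 first at 27: fill all 3 ; 29 left.
J24/first (26): +5 ; 24 left.
J25/first (24): +5 ; 19 left.
Fill J4 second block (10 at 21) ; 9 left.
9 remain; put them into J34 first at 20.
Total = 29×8 + 27×3 + 26×5 + 24×5 + 21×10 + 20×9 = 953.

953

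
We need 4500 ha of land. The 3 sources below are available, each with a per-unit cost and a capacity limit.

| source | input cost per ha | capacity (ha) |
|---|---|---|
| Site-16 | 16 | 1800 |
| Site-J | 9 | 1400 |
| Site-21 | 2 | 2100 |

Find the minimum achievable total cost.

Cheapest first:
Take 2100 from Site-21 at 2 — need 2400 more.
Take 1400 from Site-J at 9 — need 1000 more.
Take 1000 from Site-16 at 16 to finish.
Cost = 2100×2 + 1400×9 + 1000×16 = 32800.

32800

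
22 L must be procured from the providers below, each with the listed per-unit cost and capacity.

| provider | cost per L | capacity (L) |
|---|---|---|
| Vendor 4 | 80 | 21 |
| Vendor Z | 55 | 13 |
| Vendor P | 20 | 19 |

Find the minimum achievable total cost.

545

Cheapest first:
Vendor P at 20: take all 19 L — 3 still needed.
Vendor Z (55): take the remaining 3 — done.
Vendor 4: unused.
Cost = 19×20 + 3×55 = 545.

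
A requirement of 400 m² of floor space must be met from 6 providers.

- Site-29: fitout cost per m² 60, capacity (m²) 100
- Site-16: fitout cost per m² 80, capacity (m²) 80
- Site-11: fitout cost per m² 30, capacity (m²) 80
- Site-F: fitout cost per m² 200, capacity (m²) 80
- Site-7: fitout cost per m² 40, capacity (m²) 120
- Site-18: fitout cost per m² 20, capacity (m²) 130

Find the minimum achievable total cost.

14000

Use providers in increasing cost order.
Site-18 at 20: take all 130 m² — 270 still needed.
Site-11 at 30: take all 80 m² — 190 still needed.
Site-7 at 40: take all 120 m² — 70 still needed.
Site-29 at 60: take 70 of its 100 — requirement met.
Site-16, Site-F: unused.
Cost = 130×20 + 80×30 + 120×40 + 70×60 = 14000.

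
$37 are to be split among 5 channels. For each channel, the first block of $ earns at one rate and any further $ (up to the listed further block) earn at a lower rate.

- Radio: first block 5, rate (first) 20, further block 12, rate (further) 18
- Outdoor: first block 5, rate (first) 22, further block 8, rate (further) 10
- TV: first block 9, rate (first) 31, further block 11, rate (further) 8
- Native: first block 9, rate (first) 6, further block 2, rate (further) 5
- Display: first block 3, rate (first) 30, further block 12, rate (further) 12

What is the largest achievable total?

Rank every tier by rate: TV/tier1 31 > Display/tier1 30 > Outdoor/tier1 22 > Radio/tier1 20 > Radio/tier2 18 > Display/tier2 12 > Outdoor/tier2 10 > TV/tier2 8 > Native/tier1 6 > Native/tier2 5.
TV/tier1 (31): +9 → 28 left.
Fill Display tier1 block (3 at 30) → 25 left.
Fill Outdoor tier1 block (5 at 22) → 20 left.
Radio/tier1 (20): +5 → 15 left.
Fill Radio tier2 block (12 at 18) → 3 left.
Display tier2 at 12: only 3 left, fill 3.
Total = 31×9 + 30×3 + 22×5 + 20×5 + 18×12 + 12×3 = 831.

831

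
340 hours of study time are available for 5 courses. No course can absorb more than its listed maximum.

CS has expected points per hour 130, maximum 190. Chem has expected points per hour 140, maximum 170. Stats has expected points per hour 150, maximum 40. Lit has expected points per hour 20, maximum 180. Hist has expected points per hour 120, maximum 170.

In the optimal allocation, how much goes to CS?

130

Rank by expected points per hour: Stats 150 > Chem 140 > CS 130 > Hist 120 > Lit 20.
Stats takes 40 to reach its cap of 40 → 300 left.
Chem: +170 to 170 (cap) → 130 left.
CS has room for 190 but only 130 remain, so it gets 130.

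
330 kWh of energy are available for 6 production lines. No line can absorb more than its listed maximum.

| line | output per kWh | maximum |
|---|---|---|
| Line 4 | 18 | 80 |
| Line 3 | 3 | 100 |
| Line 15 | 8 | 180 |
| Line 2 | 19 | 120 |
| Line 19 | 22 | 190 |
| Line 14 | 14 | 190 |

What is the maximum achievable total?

6820

Order the production lines by output per kWh: Line 19 22 > Line 2 19 > Line 4 18 > Line 14 14 > Line 15 8 > Line 3 3.
Give Line 19 190 to hit its cap of 190 → 140 left.
Line 2 takes 120 to reach its cap of 120 → 20 left.
Line 4: +20 (room for 80) → 20. Pool exhausted.
Total = 18×20 + 19×120 + 22×190 = 6820.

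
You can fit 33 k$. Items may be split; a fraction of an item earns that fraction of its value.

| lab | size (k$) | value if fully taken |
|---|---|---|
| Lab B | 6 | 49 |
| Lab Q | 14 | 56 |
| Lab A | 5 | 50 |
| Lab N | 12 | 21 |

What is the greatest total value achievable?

169

Best value per unit of size first: Lab A 50/5≈10, Lab B 49/6≈8.17, Lab Q 56/14≈4, Lab N 21/12≈1.75.
Take all of Lab A (5 k$, value 50) — 28 k$ left.
All 6 k$ of Lab B fit (value 49) — 22 remain.
Take all of Lab Q (14 k$, value 56) — 8 k$ left.
8 k$ left: a 8/12 share of Lab N gives 21×8/12 = 14.
Total value = 169.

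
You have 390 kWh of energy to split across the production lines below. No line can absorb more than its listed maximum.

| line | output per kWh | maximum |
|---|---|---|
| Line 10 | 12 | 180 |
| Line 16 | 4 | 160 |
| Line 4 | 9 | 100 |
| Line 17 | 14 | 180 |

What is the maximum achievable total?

4950

Highest output per kWh first: Line 17 14 > Line 10 12 > Line 4 9 > Line 16 4.
Line 17 takes 180 to reach its cap of 180 — 210 left.
Line 10: +180 to 180 (cap) — 30 left.
Line 4 has room for 100 but only 30 remain, so it gets 30.
Total = 12×180 + 9×30 + 14×180 = 4950.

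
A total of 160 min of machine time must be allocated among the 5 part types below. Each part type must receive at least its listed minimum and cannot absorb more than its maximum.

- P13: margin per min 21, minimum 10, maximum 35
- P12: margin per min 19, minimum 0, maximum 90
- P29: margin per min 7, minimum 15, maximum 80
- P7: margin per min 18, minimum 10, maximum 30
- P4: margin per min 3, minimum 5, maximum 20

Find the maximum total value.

Meeting every minimum uses 10+0+15+10+5 = 40 min, leaving 120.
Order the part types by margin per min: P13 21 > P12 19 > P7 18 > P29 7 > P4 3.
Give P13 25 more to hit its cap of 35 — 95 left.
P12: +90 to 90 (cap) — 5 left.
P7 has room for 20 more but only 5 remain, so it gets 15.
Total = 21×35 + 19×90 + 7×15 + 18×15 + 3×5 = 2835.

2835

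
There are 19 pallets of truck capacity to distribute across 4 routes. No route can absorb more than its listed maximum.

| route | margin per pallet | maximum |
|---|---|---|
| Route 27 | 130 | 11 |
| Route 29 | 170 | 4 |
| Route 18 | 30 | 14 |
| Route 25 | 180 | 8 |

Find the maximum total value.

3030

Rank by margin per pallet: Route 25 180 > Route 29 170 > Route 27 130 > Route 18 30.
Route 25: +8 to 8 (cap) → 11 left.
Route 29: +4 to 4 (cap) → 7 left.
Only 7 left; Route 27 takes them to reach 7.
Total = 130×7 + 170×4 + 180×8 = 3030.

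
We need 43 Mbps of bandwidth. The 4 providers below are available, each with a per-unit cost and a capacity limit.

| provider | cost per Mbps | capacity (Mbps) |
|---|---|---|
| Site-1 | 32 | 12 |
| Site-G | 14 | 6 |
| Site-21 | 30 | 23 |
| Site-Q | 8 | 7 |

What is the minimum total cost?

Cheapest first:
Site-Q (8): use full 7 ; 36 Mbps to go.
Site-G at 14: take all 6 Mbps ; 30 still needed.
Take 23 from Site-21 at 30 ; need 7 more.
Site-1 (32): take the remaining 7 ; done.
Cost = 7×8 + 6×14 + 23×30 + 7×32 = 1054.

1054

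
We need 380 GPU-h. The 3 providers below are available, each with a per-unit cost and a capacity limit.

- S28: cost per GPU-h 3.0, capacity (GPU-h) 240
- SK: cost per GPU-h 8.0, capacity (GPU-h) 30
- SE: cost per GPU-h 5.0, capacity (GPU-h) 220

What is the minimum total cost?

1420

Use providers in increasing cost order.
Take 240 from S28 at 3.0 ; need 140 more.
SE (5.0): take the remaining 140 ; done.
SK: unused.
Cost = 240×3.0 + 140×5.0 = 1420.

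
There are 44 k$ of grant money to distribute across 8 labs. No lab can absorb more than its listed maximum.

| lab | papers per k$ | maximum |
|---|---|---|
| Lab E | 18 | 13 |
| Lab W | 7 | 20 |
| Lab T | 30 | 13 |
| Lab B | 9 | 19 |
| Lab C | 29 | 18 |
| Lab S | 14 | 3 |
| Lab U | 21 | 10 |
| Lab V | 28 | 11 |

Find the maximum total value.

1262

Rank by papers per k$: Lab T 30 > Lab C 29 > Lab V 28 > Lab U 21 > Lab E 18 > Lab S 14 > Lab B 9 > Lab W 7.
Give Lab T 13 to hit its cap of 13 → 31 left.
Lab C: +18 to 18 (cap) → 13 left.
Give Lab V 11 to hit its cap of 11 → 2 left.
Lab U: +2 (room for 10) → 2. Pool exhausted.
Total = 30×13 + 29×18 + 21×2 + 28×11 = 1262.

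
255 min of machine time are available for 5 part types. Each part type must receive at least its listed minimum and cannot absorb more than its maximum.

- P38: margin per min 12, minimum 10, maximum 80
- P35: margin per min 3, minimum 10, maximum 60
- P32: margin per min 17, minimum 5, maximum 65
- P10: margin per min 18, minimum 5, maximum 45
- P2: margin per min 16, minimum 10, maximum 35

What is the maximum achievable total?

Meeting every minimum uses 10+10+5+5+10 = 40 min, leaving 215.
Highest margin per min first: P10 18 > P32 17 > P2 16 > P38 12 > P35 3.
P10 takes 40 more to reach its cap of 45 ; 175 left.
P32 takes 60 more to reach its cap of 65 ; 115 left.
P2: +25 to 35 (cap) ; 90 left.
Give P38 70 more to hit its cap of 80 ; 20 left.
Only 20 left; P35 takes them to reach 30.
Total = 12×80 + 3×30 + 17×65 + 18×45 + 16×35 = 3525.

3525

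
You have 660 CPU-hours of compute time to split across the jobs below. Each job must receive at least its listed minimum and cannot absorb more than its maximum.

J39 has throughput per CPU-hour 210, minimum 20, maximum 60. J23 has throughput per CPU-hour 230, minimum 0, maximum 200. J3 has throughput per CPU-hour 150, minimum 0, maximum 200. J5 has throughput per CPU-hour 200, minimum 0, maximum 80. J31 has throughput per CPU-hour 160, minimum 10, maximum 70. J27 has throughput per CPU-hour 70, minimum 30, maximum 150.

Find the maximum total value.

119300

Meeting every minimum uses 20+0+0+0+10+30 = 60 CPU-hours, leaving 600.
Rank by throughput per CPU-hour: J23 230 > J39 210 > J5 200 > J31 160 > J3 150 > J27 70.
J23 takes 200 more to reach its cap of 200 — 400 left.
J39 takes 40 more to reach its cap of 60 — 360 left.
J5 takes 80 more to reach its cap of 80 — 280 left.
J31: +60 to 70 (cap) — 220 left.
Give J3 200 more to hit its cap of 200 — 20 left.
Only 20 left; J27 takes them to reach 50.
Total = 210×60 + 230×200 + 150×200 + 200×80 + 160×70 + 70×50 = 119300.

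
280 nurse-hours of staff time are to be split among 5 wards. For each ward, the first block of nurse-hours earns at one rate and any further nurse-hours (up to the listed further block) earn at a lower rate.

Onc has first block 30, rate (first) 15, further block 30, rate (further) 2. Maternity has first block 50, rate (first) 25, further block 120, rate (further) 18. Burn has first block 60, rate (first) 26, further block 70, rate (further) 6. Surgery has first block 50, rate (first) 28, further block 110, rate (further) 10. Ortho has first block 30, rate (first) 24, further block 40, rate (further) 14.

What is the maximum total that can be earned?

Order all 10 blocks by rate: Surgery/tier1 28 > Burn/tier1 26 > Maternity/tier1 25 > Ortho/tier1 24 > Maternity/tier2 18 > Onc/tier1 15 > Ortho/tier2 14 > Surgery/tier2 10 > Burn/tier2 6 > Onc/tier2 2.
Fill Surgery tier1 block (50 at 28) ; 230 left.
Fill Burn tier1 block (60 at 26) ; 170 left.
Maternity tier1 at 25: fill all 50 ; 120 left.
Ortho/tier1 (24): +30 ; 90 left.
Maternity/tier2: +90 of 120 at 18; pool empty.
Total = 28×50 + 26×60 + 25×50 + 24×30 + 18×90 = 6550.

6550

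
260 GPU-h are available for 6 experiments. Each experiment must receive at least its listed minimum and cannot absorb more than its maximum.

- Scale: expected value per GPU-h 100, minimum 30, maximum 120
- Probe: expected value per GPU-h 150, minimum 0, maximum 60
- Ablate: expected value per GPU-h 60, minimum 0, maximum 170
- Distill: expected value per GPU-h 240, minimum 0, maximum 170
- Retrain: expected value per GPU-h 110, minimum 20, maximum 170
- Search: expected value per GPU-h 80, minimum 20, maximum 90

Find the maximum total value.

Meeting every minimum uses 30+0+0+0+20+20 = 70 GPU-h, leaving 190.
Rank by expected value per GPU-h: Distill 240 > Probe 150 > Retrain 110 > Scale 100 > Search 80 > Ablate 60.
Distill takes 170 more to reach its cap of 170 — 20 left.
Probe has room for 60 more but only 20 remain, so it gets 20.
Total = 100×30 + 150×20 + 240×170 + 110×20 + 80×20 = 50600.

50600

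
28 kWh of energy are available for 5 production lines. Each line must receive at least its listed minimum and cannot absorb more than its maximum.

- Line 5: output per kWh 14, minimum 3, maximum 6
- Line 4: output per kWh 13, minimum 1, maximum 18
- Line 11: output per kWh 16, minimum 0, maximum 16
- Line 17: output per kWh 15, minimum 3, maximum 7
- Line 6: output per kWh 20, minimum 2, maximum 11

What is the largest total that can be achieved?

480

Meeting every minimum uses 3+1+0+3+2 = 9 kWh, leaving 19.
Order the production lines by output per kWh: Line 6 20 > Line 11 16 > Line 17 15 > Line 5 14 > Line 4 13.
Line 6: +9 to 11 (cap) ; 10 left.
Line 11 has room for 16 more but only 10 remain, so it gets 10.
Total = 14×3 + 13×1 + 16×10 + 15×3 + 20×11 = 480.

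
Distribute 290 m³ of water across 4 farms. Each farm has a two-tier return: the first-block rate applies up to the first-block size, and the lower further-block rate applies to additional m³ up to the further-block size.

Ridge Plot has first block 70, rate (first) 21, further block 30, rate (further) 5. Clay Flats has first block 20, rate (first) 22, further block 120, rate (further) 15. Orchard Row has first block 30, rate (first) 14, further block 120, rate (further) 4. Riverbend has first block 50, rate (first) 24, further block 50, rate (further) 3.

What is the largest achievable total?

Rank every tier by rate: Riverbend/first 24 > Clay Flats/first 22 > Ridge Plot/first 21 > Clay Flats/second 15 > Orchard Row/first 14 > Ridge Plot/second 5 > Orchard Row/second 4 > Riverbend/second 3.
Riverbend/first (24): +50 ; 240 left.
Clay Flats/first (22): +20 ; 220 left.
Ridge Plot/first (21): +70 ; 150 left.
Fill Clay Flats second block (120 at 15) ; 30 left.
Orchard Row first at 14: fill all 30 ; 0 left.
Total = 24×50 + 22×20 + 21×70 + 15×120 + 14×30 = 5330.

5330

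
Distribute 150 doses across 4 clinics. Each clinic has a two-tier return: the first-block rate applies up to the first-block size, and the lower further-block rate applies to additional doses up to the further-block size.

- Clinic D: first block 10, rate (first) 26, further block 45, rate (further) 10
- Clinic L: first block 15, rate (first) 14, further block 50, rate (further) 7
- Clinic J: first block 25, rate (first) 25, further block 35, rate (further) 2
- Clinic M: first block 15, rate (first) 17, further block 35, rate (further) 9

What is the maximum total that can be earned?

Order all 8 blocks by rate: Clinic D/T1 26 > Clinic J/T1 25 > Clinic M/T1 17 > Clinic L/T1 14 > Clinic D/T2 10 > Clinic M/T2 9 > Clinic L/T2 7 > Clinic J/T2 2.
Fill Clinic D T1 block (10 at 26) — 140 left.
Clinic J/T1 (25): +25 — 115 left.
Fill Clinic M T1 block (15 at 17) — 100 left.
Clinic L/T1 (14): +15 — 85 left.
Clinic D/T2 (10): +45 — 40 left.
Fill Clinic M T2 block (35 at 9) — 5 left.
5 remain; put them into Clinic L T2 at 7.
Total = 26×10 + 25×25 + 17×15 + 14×15 + 10×45 + 9×35 + 7×5 = 2150.

2150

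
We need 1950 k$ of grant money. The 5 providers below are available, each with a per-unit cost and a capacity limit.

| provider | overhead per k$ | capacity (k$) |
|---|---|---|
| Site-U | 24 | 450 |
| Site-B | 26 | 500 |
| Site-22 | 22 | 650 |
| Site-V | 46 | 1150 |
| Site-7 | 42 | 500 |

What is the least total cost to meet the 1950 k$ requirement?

Fill from the cheapest provider first.
Site-22 (22): use full 650 ; 1300 k$ to go.
Take 450 from Site-U at 24 ; need 850 more.
Take 500 from Site-B at 26 ; need 350 more.
Site-7 at 42: take 350 of its 500 ; requirement met.
Site-V: unused.
Cost = 650×22 + 450×24 + 500×26 + 350×42 = 52800.

52800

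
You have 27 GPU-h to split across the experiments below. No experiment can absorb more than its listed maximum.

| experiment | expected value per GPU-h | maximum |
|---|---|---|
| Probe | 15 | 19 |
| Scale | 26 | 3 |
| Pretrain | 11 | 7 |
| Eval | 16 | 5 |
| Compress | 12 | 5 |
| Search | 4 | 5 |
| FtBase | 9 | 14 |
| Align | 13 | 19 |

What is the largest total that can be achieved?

443

Highest expected value per GPU-h first: Scale 26 > Eval 16 > Probe 15 > Align 13 > Compress 12 > Pretrain 11 > FtBase 9 > Search 4.
Scale takes 3 to reach its cap of 3 ; 24 left.
Eval takes 5 to reach its cap of 5 ; 19 left.
Probe: +19 to 19 (cap) ; 0 left.
Total = 15×19 + 26×3 + 16×5 = 443.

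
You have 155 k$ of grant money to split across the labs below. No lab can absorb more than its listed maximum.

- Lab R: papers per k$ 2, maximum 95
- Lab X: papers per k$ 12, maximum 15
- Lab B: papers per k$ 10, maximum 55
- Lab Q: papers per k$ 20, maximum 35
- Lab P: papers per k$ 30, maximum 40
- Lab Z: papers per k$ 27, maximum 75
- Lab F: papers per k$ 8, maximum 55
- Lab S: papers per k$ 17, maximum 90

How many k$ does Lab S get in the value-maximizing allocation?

Rank by papers per k$: Lab P 30 > Lab Z 27 > Lab Q 20 > Lab S 17 > Lab X 12 > Lab B 10 > Lab F 8 > Lab R 2.
Lab P: +40 to 40 (cap) → 115 left.
Lab Z takes 75 to reach its cap of 75 → 40 left.
Lab Q takes 35 to reach its cap of 35 → 5 left.
Lab S has room for 90 but only 5 remain, so it gets 5.

5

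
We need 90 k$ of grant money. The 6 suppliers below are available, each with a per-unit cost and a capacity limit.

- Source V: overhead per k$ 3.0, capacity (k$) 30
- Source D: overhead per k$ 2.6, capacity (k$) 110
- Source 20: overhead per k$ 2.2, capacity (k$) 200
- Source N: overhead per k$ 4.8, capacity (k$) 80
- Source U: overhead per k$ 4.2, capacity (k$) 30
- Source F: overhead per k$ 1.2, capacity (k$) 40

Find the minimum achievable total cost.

158

Cheapest first:
Take 40 from Source F at 1.2 — need 50 more.
Take 50 from Source 20 at 2.2 to finish.
Source D, Source V, Source U, Source N: unused.
Cost = 40×1.2 + 50×2.2 = 158.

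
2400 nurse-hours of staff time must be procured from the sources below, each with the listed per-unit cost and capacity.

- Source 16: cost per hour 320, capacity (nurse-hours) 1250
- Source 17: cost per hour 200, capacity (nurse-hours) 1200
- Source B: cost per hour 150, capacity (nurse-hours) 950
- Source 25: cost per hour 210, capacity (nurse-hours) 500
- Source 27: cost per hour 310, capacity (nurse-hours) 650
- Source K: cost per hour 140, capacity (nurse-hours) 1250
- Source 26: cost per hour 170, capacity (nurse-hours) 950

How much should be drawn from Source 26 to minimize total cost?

200

Use sources in increasing cost order.
Source K at 140: take all 1250 nurse-hours — 1150 still needed.
Source B at 150: take all 950 nurse-hours — 200 still needed.
Take 200 from Source 26 at 170 to finish.
Source 17, Source 25, Source 27, Source 16: unused.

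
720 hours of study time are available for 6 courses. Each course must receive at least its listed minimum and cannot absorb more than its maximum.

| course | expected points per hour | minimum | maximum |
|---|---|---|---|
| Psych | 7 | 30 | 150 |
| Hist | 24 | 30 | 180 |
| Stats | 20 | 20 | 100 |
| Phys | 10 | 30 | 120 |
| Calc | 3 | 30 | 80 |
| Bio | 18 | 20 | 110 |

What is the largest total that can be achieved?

10730

Meeting every minimum uses 30+30+20+30+30+20 = 160 hours, leaving 560.
Order the courses by expected points per hour: Hist 24 > Stats 20 > Bio 18 > Phys 10 > Psych 7 > Calc 3.
Give Hist 150 more to hit its cap of 180 ; 410 left.
Stats takes 80 more to reach its cap of 100 ; 330 left.
Bio takes 90 more to reach its cap of 110 ; 240 left.
Phys: +90 to 120 (cap) ; 150 left.
Psych: +120 to 150 (cap) ; 30 left.
Only 30 left; Calc takes them to reach 60.
Total = 7×150 + 24×180 + 20×100 + 10×120 + 3×60 + 18×110 = 10730.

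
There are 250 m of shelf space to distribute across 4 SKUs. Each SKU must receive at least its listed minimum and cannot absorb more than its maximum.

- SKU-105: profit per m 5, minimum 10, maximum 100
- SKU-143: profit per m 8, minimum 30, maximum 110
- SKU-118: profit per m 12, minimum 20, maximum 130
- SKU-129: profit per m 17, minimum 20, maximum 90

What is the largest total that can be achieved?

Meeting every minimum uses 10+30+20+20 = 80 m, leaving 170.
Highest profit per m first: SKU-129 17 > SKU-118 12 > SKU-143 8 > SKU-105 5.
SKU-129 takes 70 more to reach its cap of 90 → 100 left.
SKU-118 has room for 110 more but only 100 remain, so it gets 120.
Total = 5×10 + 8×30 + 12×120 + 17×90 = 3260.

3260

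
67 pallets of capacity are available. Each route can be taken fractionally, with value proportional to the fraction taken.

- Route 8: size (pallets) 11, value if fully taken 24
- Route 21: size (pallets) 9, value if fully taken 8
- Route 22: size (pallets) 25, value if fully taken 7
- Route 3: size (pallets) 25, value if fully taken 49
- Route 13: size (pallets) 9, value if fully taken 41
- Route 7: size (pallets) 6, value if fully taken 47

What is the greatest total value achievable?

170.96

Rank by value-to-size ratio: Route 7 47/6≈7.83, Route 13 41/9≈4.56, Route 8 24/11≈2.18, Route 3 49/25≈1.96, Route 21 8/9≈0.889, Route 22 7/25≈0.28.
Route 7: take in full, 6 pallets for value 47 → 61 left.
Route 13: take in full, 9 pallets for value 41 → 52 left.
Take all of Route 8 (11 pallets, value 24) → 41 pallets left.
Take all of Route 3 (25 pallets, value 49) → 16 pallets left.
Route 21: take in full, 9 pallets for value 8 → 7 left.
Only 7 pallets remain; take 7/25 of Route 22 for value 7×7/25 = 1.96.
Total value = 170.96.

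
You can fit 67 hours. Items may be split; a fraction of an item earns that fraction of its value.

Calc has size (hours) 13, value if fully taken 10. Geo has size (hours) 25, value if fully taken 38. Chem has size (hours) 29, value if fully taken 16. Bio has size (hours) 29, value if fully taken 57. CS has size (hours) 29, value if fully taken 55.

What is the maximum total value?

Best value per unit of size first: Bio 57/29≈1.97, CS 55/29≈1.9, Geo 38/25≈1.52, Calc 10/13≈0.769, Chem 16/29≈0.552.
Take all of Bio (29 hours, value 57) → 38 hours left.
Take all of CS (29 hours, value 55) → 9 hours left.
9 hours left: a 9/25 share of Geo gives 38×9/25 = 13.68.
Total value = 125.68.

125.68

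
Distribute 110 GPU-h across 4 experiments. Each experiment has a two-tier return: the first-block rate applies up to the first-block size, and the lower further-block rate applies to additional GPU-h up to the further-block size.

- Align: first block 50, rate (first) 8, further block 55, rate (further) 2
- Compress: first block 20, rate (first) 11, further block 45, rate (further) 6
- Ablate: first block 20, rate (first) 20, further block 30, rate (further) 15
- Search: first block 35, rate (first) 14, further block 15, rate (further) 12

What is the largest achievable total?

Rank every tier by rate: Ablate/tier1 20 > Ablate/tier2 15 > Search/tier1 14 > Search/tier2 12 > Compress/tier1 11 > Align/tier1 8 > Compress/tier2 6 > Align/tier2 2.
Ablate/tier1 (20): +20 ; 90 left.
Ablate tier2 at 15: fill all 30 ; 60 left.
Fill Search tier1 block (35 at 14) ; 25 left.
Search tier2 at 12: fill all 15 ; 10 left.
Compress tier1 at 11: only 10 left, fill 10.
Total = 20×20 + 15×30 + 14×35 + 12×15 + 11×10 = 1630.

1630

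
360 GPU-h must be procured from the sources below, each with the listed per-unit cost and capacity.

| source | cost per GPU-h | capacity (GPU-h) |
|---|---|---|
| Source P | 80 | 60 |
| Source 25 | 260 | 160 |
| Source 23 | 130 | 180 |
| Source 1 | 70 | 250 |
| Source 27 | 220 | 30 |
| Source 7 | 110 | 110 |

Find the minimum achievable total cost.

Fill from the cheapest source first.
Source 1 at 70: take all 250 GPU-h ; 110 still needed.
Source P (80): use full 60 ; 50 GPU-h to go.
Source 7 (110): take the remaining 50 ; done.
Source 23, Source 27, Source 25: unused.
Cost = 250×70 + 60×80 + 50×110 = 27800.

27800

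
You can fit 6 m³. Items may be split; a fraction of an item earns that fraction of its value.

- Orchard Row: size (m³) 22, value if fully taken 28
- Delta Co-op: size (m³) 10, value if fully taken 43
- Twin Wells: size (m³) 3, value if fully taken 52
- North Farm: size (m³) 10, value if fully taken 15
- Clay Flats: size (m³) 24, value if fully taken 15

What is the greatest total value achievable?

Rank by value-to-size ratio: Twin Wells 52/3≈17.3, Delta Co-op 43/10≈4.3, North Farm 15/10≈1.5, Orchard Row 28/22≈1.27, Clay Flats 15/24≈0.625.
All 3 m³ of Twin Wells fit (value 52) ; 3 remain.
3 m³ left: a 3/10 share of Delta Co-op gives 43×3/10 = 12.9.
Total value = 64.9.

64.9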